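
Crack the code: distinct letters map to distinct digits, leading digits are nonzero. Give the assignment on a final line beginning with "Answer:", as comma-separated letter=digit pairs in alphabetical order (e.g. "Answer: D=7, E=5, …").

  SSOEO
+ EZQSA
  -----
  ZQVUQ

Step 1. [col 1: O + A ≡ Q (mod 10)] no forcing yet in column 1 (carry-in 0); Q=6 is free and consistent — try it, so Q=6.
Step 2. [col 1: O + A ≡ Q (mod 10)] A=7 is one option consistent with column 1 (O + A ≡ Q (mod 10), carry-in 0) — take it ⇒ A=7.
Step 3. [col 1: O + A ≡ Q (mod 10)] column 1 reads O+A+carry(0)=Q with A=7, Q=6; with digits 6,7 already taken and all letters distinct, the only value for O is 9. So O=9.
Step 4. [col 2: E + S ≡ U (mod 10)] no forcing yet in column 2 (carry-in 1); E=1 is free and consistent — try it ⇒ E=1.
Step 5. [col 2: E + S ≡ U (mod 10)] column 2 (E + S ≡ U (mod 10), carry-in 1) doesn't pin U yet; pick U=4 and continue ⇒ U=4.
Step 6. [col 2: E + S ≡ U (mod 10)] in column 2 we have E+S≡U with carry-in 1; given E=1, U=4 and digits 1,4,6,7,9 already taken and all letters distinct, that pins S to 2. So S=2.
Step 7. [col 3: O + Q ≡ V (mod 10)] in column 3 we have O+Q≡V with carry-in 0; given O=9, Q=6 and digits 1,2,4,6,7,9 already taken and all letters distinct, that pins V to 5 ⇒ V=5.
Step 8. [col 4: S + Z ≡ Q (mod 10)] column 4 reads S+Z+carry(1)=Q with S=2, Q=6; with digits 1,2,4,5,6,7,9 already taken and all letters distinct, the only value for Z is 3, so Z=3.

Answer: A=7, E=1, O=9, Q=6, S=2, U=4, V=5, Z=3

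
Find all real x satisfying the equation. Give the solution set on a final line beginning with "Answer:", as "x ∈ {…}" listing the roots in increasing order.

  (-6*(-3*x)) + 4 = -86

Step 1. [(-6*(-3*x)) + 4 = -86] subtract 4: x sits inside (… + 4). So sub: -6*(-3*x) = -90.
Step 2. [-6*(-3*x) = -90] -6·(inner) — divide through by -6, so div: -3*x = 15.
Step 3. [-3*x = 15] divide by the outer -3, so div: x = -5.

Answer: x ∈ {-5}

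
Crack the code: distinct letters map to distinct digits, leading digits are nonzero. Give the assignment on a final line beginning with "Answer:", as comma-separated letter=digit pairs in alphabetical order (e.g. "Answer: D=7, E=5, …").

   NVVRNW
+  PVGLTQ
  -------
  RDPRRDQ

Step 1. [R] R is the leading digit of a 7-digit sum of two 6-digit numbers; the final carry is exactly 1 ⇒ R=1.
Step 2. [col 1: W + Q ≡ Q (mod 10)] from column 1 (nothing yet, carry-in 0, digits 1 already taken and all letters distinct): W must equal 0 ⇒ W=0.
Step 3. [col 1: W + Q ≡ Q (mod 10)] column 1 (W + Q ≡ Q (mod 10), carry-in 0) doesn't pin Q yet; pick Q=2 and continue ⇒ Q=2.
Step 4. [col 2: N + T ≡ D (mod 10)] no forcing yet in column 2 (carry-in 0); T=6 is free and consistent — try it ⇒ T=6.
Step 5. [col 2: N + T ≡ D (mod 10)] several values work for D in column 2 (N + T ≡ D (mod 10), carry-in 0); try D=4 ⇒ D=4.
Step 6. [col 2: N + T ≡ D (mod 10)] from column 2 (T=6, D=4, carry-in 0, digits 0,1,2,4,6 already taken and all letters distinct): N must equal 8. So N=8.
Step 7. [col 3: R + L ≡ R (mod 10)] in column 3 we have R+L≡R with carry-in 1; given R=1 and digits 0,1,2,4,6,8 already taken and all letters distinct, that pins L to 9. So L=9.
Step 8. [col 4: V + G ≡ R (mod 10)] several values work for G in column 4 (V + G ≡ R (mod 10), carry-in 1); try G=3. So G=3.
Step 9. [col 4: V + G ≡ R (mod 10)] from column 4 (G=3, R=1, carry-in 1, digits 0,1,2,3,4,6,8,9 already taken and all letters distinct): V must equal 7 ⇒ V=7.
Step 10. [col 5: V + V ≡ P (mod 10)] from column 5 (V=7, carry-in 1, digits 0,1,2,3,4,6,7,8,9 already taken and all letters distinct): P must equal 5, so P=5.

Answer: D=4, G=3, L=9, N=8, P=5, Q=2, R=1, T=6, V=7, W=0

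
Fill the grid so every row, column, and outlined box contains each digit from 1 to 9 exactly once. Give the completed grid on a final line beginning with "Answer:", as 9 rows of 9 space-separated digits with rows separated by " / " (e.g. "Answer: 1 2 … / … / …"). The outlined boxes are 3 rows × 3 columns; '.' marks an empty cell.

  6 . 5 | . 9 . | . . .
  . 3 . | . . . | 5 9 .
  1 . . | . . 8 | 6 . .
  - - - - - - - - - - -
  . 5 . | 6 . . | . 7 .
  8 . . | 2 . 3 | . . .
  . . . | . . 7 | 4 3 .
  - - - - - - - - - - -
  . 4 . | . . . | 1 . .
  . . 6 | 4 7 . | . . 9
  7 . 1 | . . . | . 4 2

Step 1. [r1c7∈{2,3,7,8}] across col 7, 7 lands solely at r1c7, so r1c7=7.
Step 2. [r8c6∈{1,2,5}] r8c6 is the only open cell in row 8 admitting 1. So r8c6=1.
Step 3. [r7c9∈{3,5,6,7,8}] in row 7, 7 fits only at r7c9. So r7c9=7.
Step 4. [r7c8∈{5,6,8}] box 9 places 6 nowhere but r7c8, so r7c8=6.
Step 5. [r3c8∈{2}] only 2 remains possible at r3c8. So r3c8=2.
Step 6. [r4c7∈{2,8,9}] in col 7, 2 fits only at r4c7. So r4c7=2.
Step 7. [r8c8∈{5,8}] r8c8 is the only open cell in box 9 admitting 5 ⇒ r8c8=5.
Step 8. [r5c8∈{1}] r5c8's peers cover all but 1 ⇒ r5c8=1.
Step 9. [r7c1∈{2,3,5,9}] 5 has one home in col 1: r7c1 ⇒ r7c1=5.
Step 10. [r4c5∈{1,4,8}] 1 has one home in row 4: r4c5 ⇒ r4c5=1.
Step 11. [r9c6∈{5,6,9}] r9c6 is the only open cell in col 6 admitting 5. So r9c6=5.
Step 12. [r4c9∈{8}] r4c9's peers cover all but 8 ⇒ r4c9=8.
Step 13. [r2c3∈{2,4,7,8}] in row 2, 8 fits only at r2c3. So r2c3=8.
Step 14. [r1c2∈{2}] r1c2 is down to just 2. So r1c2=2.
Step 15. [r2c1∈{4}] only 4 remains possible at r2c1, so r2c1=4.
Step 16. [r8c1∈{2,3}] 2 has one home in row 8: r8c1 ⇒ r8c1=2.
Step 17. [r6c1∈{9}] nothing but 9 survives at r6c1, so r6c1=9.
Step 18. [r7c3∈{3,9}] box 7 places 3 nowhere but r7c3, so r7c3=3.
Step 19. [r9c2∈{8,9}] r9c2 is the only open cell in box 7 admitting 9 ⇒ r9c2=9.
Step 20. [r9c5∈{3,6,8}] across row 9, 6 lands solely at r9c5 ⇒ r9c5=6.
Step 21. [r3c5∈{3,4,5}] 3 has one home in col 5: r3c5. So r3c5=3.
Step 22. [r3c2∈{7}] r3c2's peers cover all but 7, so r3c2=7.
Step 23. [r5c5∈{4,5}] 4 has one home in col 5: r5c5 ⇒ r5c5=4.
Step 24. [r6c5∈{5,8}] across col 5, 5 lands solely at r6c5 ⇒ r6c5=5.
Step 25. [r7c5∈{2,8}] col 5 places 8 nowhere but r7c5. So r7c5=8.
Step 26. [r6c9∈{6}] only 6 remains possible at r6c9 ⇒ r6c9=6.
Step 27. [r1c4∈{1}] nothing but 1 survives at r1c4, so r1c4=1.
Step 28. [r9c7∈{3,8}] 8 has one home in row 9: r9c7, so r9c7=8.
Step 29. [r7c6∈{2,9}] in row 7, 2 fits only at r7c6 ⇒ r7c6=2.
Step 30. [r3c9∈{4}] nothing but 4 survives at r3c9. So r3c9=4.
Step 31. [r5c7∈{9}] only 9 remains possible at r5c7. So r5c7=9.
Step 32. [r8c2∈{8}] r8c2 is down to just 8, so r8c2=8.
Step 33. [r5c9∈{5}] r5c9 is down to just 5, so r5c9=5.
Step 34. [r2c5∈{2}] nothing but 2 survives at r2c5. So r2c5=2.
Step 35. [r9c4∈{3}] r9c4's peers cover all but 3 ⇒ r9c4=3.
Step 36. [r7c4∈{9}] r7c4 has the single candidate 9, so r7c4=9.
Step 37. [r4c6∈{9}] only 9 remains possible at r4c6. So r4c6=9.
Step 38. [r5c3∈{7}] r5c3 has the single candidate 7, so r5c3=7.
Step 39. [r1c6∈{4}] r1c6 is down to just 4. So r1c6=4.
Step 40. [r3c4∈{5}] r3c4 has the single candidate 5, so r3c4=5.
Step 41. [r2c9∈{1}] r2c9's peers cover all but 1 ⇒ r2c9=1.
Step 42. [r6c3∈{2}] r6c3 is down to just 2 ⇒ r6c3=2.
Step 43. [r4c3∈{4}] r4c3's peers cover all but 4. So r4c3=4.
Step 44. [r4c1∈{3}] only 3 remains possible at r4c1, so r4c1=3.
Step 45. [r6c2∈{1}] r6c2 is down to just 1 ⇒ r6c2=1.
Step 46. [r1c9∈{3}] r1c9 is down to just 3 ⇒ r1c9=3.
Step 47. [r3c3∈{9}] r3c3's peers cover all but 9, so r3c3=9.
Step 48. [r1c8∈{8}] nothing but 8 survives at r1c8 ⇒ r1c8=8.
Step 49. [r5c2∈{6}] r5c2 is down to just 6, so r5c2=6.
Step 50. [r2c6∈{6}] r2c6's peers cover all but 6. So r2c6=6.
Step 51. [r6c4∈{8}] r6c4 is down to just 8, so r6c4=8.
Step 52. [r8c7∈{3}] r8c7's peers cover all but 3. So r8c7=3.
Step 53. [r2c4∈{7}] only 7 remains possible at r2c4, so r2c4=7.

Answer: 6 2 5 1 9 4 7 8 3 / 4 3 8 7 2 6 5 9 1 / 1 7 9 5 3 8 6 2 4 / 3 5 4 6 1 9 2 7 8 / 8 6 7 2 4 3 9 1 5 / 9 1 2 8 5 7 4 3 6 / 5 4 3 9 8 2 1 6 7 / 2 8 6 4 7 1 3 5 9 / 7 9 1 3 6 5 8 4 2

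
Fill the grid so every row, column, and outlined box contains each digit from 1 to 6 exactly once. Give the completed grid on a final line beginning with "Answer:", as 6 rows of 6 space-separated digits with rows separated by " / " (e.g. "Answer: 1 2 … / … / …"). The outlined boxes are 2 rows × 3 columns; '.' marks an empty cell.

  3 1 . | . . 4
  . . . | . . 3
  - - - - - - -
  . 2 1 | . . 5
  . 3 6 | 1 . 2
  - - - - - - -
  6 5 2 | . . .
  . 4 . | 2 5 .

Step 1. [r4c5∈{4}] nothing but 4 survives at r4c5. So r4c5=4.
Step 2. [r1c3∈{5}] r1c3 has the single candidate 5. So r1c3=5.
Step 3. [r1c4∈{6}] r1c4's peers cover all but 6, so r1c4=6.
Step 4. [r5c6∈{1}] r5c6 has the single candidate 1 ⇒ r5c6=1.
Step 5. [r3c4∈{3}] r3c4 has the single candidate 3. So r3c4=3.
Step 6. [r2c1∈{2,4}] r2c1 is the only open cell in col 1 admitting 2, so r2c1=2.
Step 7. [r6c1∈{1}] r6c1 is down to just 1 ⇒ r6c1=1.
Step 8. [r3c5∈{6}] only 6 remains possible at r3c5, so r3c5=6.
Step 9. [r6c6∈{6}] r6c6's peers cover all but 6, so r6c6=6.
Step 10. [r2c4∈{5}] nothing but 5 survives at r2c4, so r2c4=5.
Step 11. [r5c5∈{3}] r5c5 is down to just 3, so r5c5=3.
Step 12. [r2c3∈{4}] r2c3's peers cover all but 4, so r2c3=4.
Step 13. [r4c1∈{5}] r4c1's peers cover all but 5, so r4c1=5.
Step 14. [r2c5∈{1}] r2c5 is down to just 1, so r2c5=1.
Step 15. [r3c1∈{4}] only 4 remains possible at r3c1 ⇒ r3c1=4.
Step 16. [r5c4∈{4}] only 4 remains possible at r5c4, so r5c4=4.
Step 17. [r1c5∈{2}] r1c5's peers cover all but 2, so r1c5=2.
Step 18. [r6c3∈{3}] r6c3 is down to just 3 ⇒ r6c3=3.
Step 19. [r2c2∈{6}] nothing but 6 survives at r2c2 ⇒ r2c2=6.

Answer: 3 1 5 6 2 4 / 2 6 4 5 1 3 / 4 2 1 3 6 5 / 5 3 6 1 4 2 / 6 5 2 4 3 1 / 1 4 3 2 5 6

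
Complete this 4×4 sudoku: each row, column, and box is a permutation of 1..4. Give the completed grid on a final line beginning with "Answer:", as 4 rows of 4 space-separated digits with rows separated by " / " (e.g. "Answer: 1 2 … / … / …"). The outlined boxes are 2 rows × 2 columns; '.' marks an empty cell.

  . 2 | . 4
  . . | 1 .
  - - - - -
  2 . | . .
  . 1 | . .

Step 1. [r1c3∈{3}] only 3 remains possible at r1c3. So r1c3=3.
Step 2. [r4c3∈{2,4}] col 3 places 2 nowhere but r4c3. So r4c3=2.
Step 3. [r4c1∈{3,4}] 4 has one home in row 4: r4c1, so r4c1=4.
Step 4. [r3c2∈{3}] r3c2's peers cover all but 3, so r3c2=3.
Step 5. [r3c3∈{4}] r3c3's peers cover all but 4, so r3c3=4.
Step 6. [r2c2∈{4}] nothing but 4 survives at r2c2, so r2c2=4.
Step 7. [r4c4∈{3}] r4c4 has the single candidate 3. So r4c4=3.
Step 8. [r1c1∈{1}] only 1 remains possible at r1c1 ⇒ r1c1=1.
Step 9. [r3c4∈{1}] only 1 remains possible at r3c4. So r3c4=1.
Step 10. [r2c1∈{3}] r2c1's peers cover all but 3 ⇒ r2c1=3.
Step 11. [r2c4∈{2}] r2c4's peers cover all but 2, so r2c4=2.

Answer: 1 2 3 4 / 3 4 1 2 / 2 3 4 1 / 4 1 2 3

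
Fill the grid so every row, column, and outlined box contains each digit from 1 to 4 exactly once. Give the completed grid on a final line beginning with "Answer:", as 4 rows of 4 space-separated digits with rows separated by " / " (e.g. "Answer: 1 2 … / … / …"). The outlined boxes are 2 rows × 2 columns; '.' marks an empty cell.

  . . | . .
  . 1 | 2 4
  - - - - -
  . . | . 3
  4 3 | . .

Step 1. [r4c3∈{1}] r4c3 is down to just 1 ⇒ r4c3=1.
Step 2. [r3c2∈{2}] r3c2 is down to just 2 ⇒ r3c2=2.
Step 3. [r2c1∈{3}] only 3 remains possible at r2c1 ⇒ r2c1=3.
Step 4. [r3c3∈{4}] r3c3's peers cover all but 4 ⇒ r3c3=4.
Step 5. [r1c4∈{1}] nothing but 1 survives at r1c4. So r1c4=1.
Step 6. [r1c1∈{2}] r1c1 is down to just 2. So r1c1=2.
Step 7. [r4c4∈{2}] r4c4's peers cover all but 2, so r4c4=2.
Step 8. [r1c2∈{4}] r1c2's peers cover all but 4 ⇒ r1c2=4.
Step 9. [r3c1∈{1}] r3c1 has the single candidate 1. So r3c1=1.
Step 10. [r1c3∈{3}] r1c3's peers cover all but 3 ⇒ r1c3=3.

Answer: 2 4 3 1 / 3 1 2 4 / 1 2 4 3 / 4 3 1 2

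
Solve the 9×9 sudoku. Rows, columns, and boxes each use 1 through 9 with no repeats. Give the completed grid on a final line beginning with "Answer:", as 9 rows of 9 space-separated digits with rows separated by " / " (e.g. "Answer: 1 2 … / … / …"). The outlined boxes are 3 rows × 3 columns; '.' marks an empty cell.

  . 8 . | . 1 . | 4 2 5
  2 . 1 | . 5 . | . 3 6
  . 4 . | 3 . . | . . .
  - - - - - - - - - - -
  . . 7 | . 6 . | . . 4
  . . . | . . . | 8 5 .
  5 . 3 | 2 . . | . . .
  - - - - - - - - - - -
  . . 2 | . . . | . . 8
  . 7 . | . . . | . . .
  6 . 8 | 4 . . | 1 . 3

Step 1. [r2c2∈{9}] r2c2 has the single candidate 9, so r2c2=9.
Step 2. [r2c7∈{7}] only 7 remains possible at r2c7, so r2c7=7.
Step 3. [r3c7∈{9}] r3c7 is down to just 9. So r3c7=9.
Step 4. [r7c2∈{1,3,5}] across col 2, 3 lands solely at r7c2. So r7c2=3.
Step 5. [r2c4∈{8}] nothing but 8 survives at r2c4. So r2c4=8.
Step 6. [r6c7∈{6}] r6c7's peers cover all but 6. So r6c7=6.
Step 7. [r6c2∈{1}] only 1 remains possible at r6c2 ⇒ r6c2=1.
Step 8. [r1c3∈{6}] nothing but 6 survives at r1c3. So r1c3=6.
Step 9. [r3c6∈{2,6,7}] in row 3, 6 fits only at r3c6 ⇒ r3c6=6.
Step 10. [r7c7∈{5}] r7c7's peers cover all but 5 ⇒ r7c7=5.
Step 11. [r8c7∈{2}] r8c7 is down to just 2 ⇒ r8c7=2.
Step 12. [r8c9∈{9}] only 9 remains possible at r8c9. So r8c9=9.
Step 13. [r7c1∈{1,4,9}] across box 7, 9 lands solely at r7c1. So r7c1=9.
Step 14. [r7c5∈{7}] r7c5's peers cover all but 7. So r7c5=7.
Step 15. [r7c6∈{1}] nothing but 1 survives at r7c6, so r7c6=1.
Step 16. [r5c1∈{4}] r5c1 is down to just 4. So r5c1=4.
Step 17. [r9c6∈{2,5,9}] 2 has one home in col 6: r9c6, so r9c6=2.
Step 18. [r6c9∈{7}] nothing but 7 survives at r6c9. So r6c9=7.
Step 19. [r6c8∈{9}] r6c8 has the single candidate 9, so r6c8=9.
Step 20. [r4c8∈{1}] r4c8's peers cover all but 1, so r4c8=1.
Step 21. [r5c3∈{9}] r5c3 is down to just 9, so r5c3=9.
Step 22. [r5c5∈{3}] nothing but 3 survives at r5c5. So r5c5=3.
Step 23. [r8c6∈{3,5,8}] r8c6 is the only open cell in row 8 admitting 3, so r8c6=3.
Step 24. [r4c6∈{5,8,9}] r4c6 is the only open cell in col 6 admitting 5. So r4c6=5.
Step 25. [r6c6∈{4,8}] r6c6 is the only open cell in col 6 admitting 8. So r6c6=8.
Step 26. [r7c8∈{4,6}] 4 has one home in row 7: r7c8 ⇒ r7c8=4.
Step 27. [r1c6∈{7,9}] col 6 places 9 nowhere but r1c6 ⇒ r1c6=9.
Step 28. [r8c4∈{5,6}] across col 4, 5 lands solely at r8c4, so r8c4=5.
Step 29. [r1c4∈{7}] r1c4 is down to just 7 ⇒ r1c4=7.
Step 30. [r5c9∈{2}] r5c9 has the single candidate 2. So r5c9=2.
Step 31. [r4c1∈{8}] r4c1 has the single candidate 8 ⇒ r4c1=8.
Step 32. [r7c4∈{6}] r7c4's peers cover all but 6, so r7c4=6.
Step 33. [r3c5∈{2}] nothing but 2 survives at r3c5. So r3c5=2.
Step 34. [r4c4∈{9}] only 9 remains possible at r4c4 ⇒ r4c4=9.
Step 35. [r1c1∈{3}] r1c1 is down to just 3. So r1c1=3.
Step 36. [r3c3∈{5}] r3c3 has the single candidate 5. So r3c3=5.
Step 37. [r9c8∈{7}] only 7 remains possible at r9c8. So r9c8=7.
Step 38. [r9c5∈{9}] r9c5's peers cover all but 9, so r9c5=9.
Step 39. [r8c8∈{6}] nothing but 6 survives at r8c8. So r8c8=6.
Step 40. [r4c2∈{2}] r4c2's peers cover all but 2. So r4c2=2.
Step 41. [r3c9∈{1}] r3c9 is down to just 1, so r3c9=1.
Step 42. [r5c2∈{6}] nothing but 6 survives at r5c2, so r5c2=6.
Step 43. [r5c6∈{7}] nothing but 7 survives at r5c6, so r5c6=7.
Step 44. [r3c1∈{7}] r3c1's peers cover all but 7, so r3c1=7.
Step 45. [r4c7∈{3}] r4c7 is down to just 3 ⇒ r4c7=3.
Step 46. [r8c1∈{1}] r8c1 has the single candidate 1, so r8c1=1.
Step 47. [r6c5∈{4}] r6c5 has the single candidate 4 ⇒ r6c5=4.
Step 48. [r3c8∈{8}] r3c8's peers cover all but 8. So r3c8=8.
Step 49. [r8c5∈{8}] r8c5's peers cover all but 8 ⇒ r8c5=8.
Step 50. [r8c3∈{4}] r8c3 has the single candidate 4. So r8c3=4.
Step 51. [r5c4∈{1}] only 1 remains possible at r5c4 ⇒ r5c4=1.
Step 52. [r2c6∈{4}] r2c6 is down to just 4, so r2c6=4.
Step 53. [r9c2∈{5}] nothing but 5 survives at r9c2 ⇒ r9c2=5.

Answer: 3 8 6 7 1 9 4 2 5 / 2 9 1 8 5 4 7 3 6 / 7 4 5 3 2 6 9 8 1 / 8 2 7 9 6 5 3 1 4 / 4 6 9 1 3 7 8 5 2 / 5 1 3 2 4 8 6 9 7 / 9 3 2 6 7 1 5 4 8 / 1 7 4 5 8 3 2 6 9 / 6 5 8 4 9 2 1 7 3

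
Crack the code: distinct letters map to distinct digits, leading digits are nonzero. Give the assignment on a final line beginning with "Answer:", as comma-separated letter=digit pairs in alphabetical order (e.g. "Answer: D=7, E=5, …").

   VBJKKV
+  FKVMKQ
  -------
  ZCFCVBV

Step 1. [Z] Z is the leading digit of a 7-digit sum of two 6-digit numbers; the final carry is exactly 1 ⇒ Z=1.
Step 2. [col 1: V + Q ≡ V (mod 10)] column 1 reads V+Q+carry(0)=V with nothing yet; with digits 1 already taken and all letters distinct, the only value for Q is 0. So Q=0.
Step 3. [col 1: V + Q ≡ V (mod 10)] no forcing yet in column 1 (carry-in 0); V=4 is free and consistent — try it. So V=4.
Step 4. [col 2: K + K ≡ B (mod 10)] K=6 is one option consistent with column 2 (K + K ≡ B (mod 10), carry-in 0) — take it. So K=6.
Step 5. [col 2: K + K ≡ B (mod 10)] column 2: given K=6, carry-in 0, and digits 0,1,4,6 already taken and all letters distinct, K+K≡B (mod 10) forces B=2 ⇒ B=2.
Step 6. [col 3: K + M ≡ V (mod 10)] column 3: given K=6, V=4, carry-in 1, and digits 0,1,2,4,6 already taken and all letters distinct, K+M≡V (mod 10) forces M=7, so M=7.
Step 7. [col 4: J + V ≡ C (mod 10)] no forcing yet in column 4 (carry-in 1); J=8 is free and consistent — try it, so J=8.
Step 8. [col 4: J + V ≡ C (mod 10)] in column 4 we have J+V≡C with carry-in 1; given J=8, V=4 and digits 0,1,2,4,6,7,8 already taken and all letters distinct, that pins C to 3, so C=3.
Step 9. [col 5: B + K ≡ F (mod 10)] from column 5 (B=2, K=6, carry-in 1, digits 0,1,2,3,4,6,7,8 already taken and all letters distinct): F must equal 9. So F=9.

Answer: B=2, C=3, F=9, J=8, K=6, M=7, Q=0, V=4, Z=1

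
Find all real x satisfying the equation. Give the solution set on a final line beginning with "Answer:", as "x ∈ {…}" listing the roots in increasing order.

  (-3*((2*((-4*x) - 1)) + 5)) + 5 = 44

Step 1. [(-3*((2*((-4*x) - 1)) + 5)) + 5 = 44] subtract 5: x sits inside (… + 5), so sub: -3*((2*((-4*x) - 1)) + 5) = 39.
Step 2. [-3*((2*((-4*x) - 1)) + 5) = 39] -3·(inner) — divide through by -3. So div: (2*((-4*x) - 1)) + 5 = -13.
Step 3. [(2*((-4*x) - 1)) + 5 = -13] subtract 5: x sits inside (… + 5) ⇒ sub: 2*((-4*x) - 1) = -18.
Step 4. [2*((-4*x) - 1) = -18] divide by the outer 2 ⇒ div: (-4*x) - 1 = -9.
Step 5. [(-4*x) - 1 = -9] -1 is outermost — add 1 both sides, so sub: -4*x = -8.
Step 6. [-4*x = -8] leading coefficient -4: divide by -4. So div: x = 2.

Answer: x ∈ {2}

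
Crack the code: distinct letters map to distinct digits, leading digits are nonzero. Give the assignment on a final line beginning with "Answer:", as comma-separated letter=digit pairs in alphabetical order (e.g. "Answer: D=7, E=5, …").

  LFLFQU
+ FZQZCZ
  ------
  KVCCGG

Step 1. [col 1: U + Z ≡ G (mod 10)] no forcing yet in column 1 (carry-in 0); G=6 is free and consistent — try it. So G=6.
Step 2. [col 1: U + Z ≡ G (mod 10)] several values work for Z in column 1 (U + Z ≡ G (mod 10), carry-in 0); try Z=7. So Z=7.
Step 3. [col 1: U + Z ≡ G (mod 10)] in column 1 we have U+Z≡G with carry-in 0; given Z=7, G=6 and digits 6,7 already taken and all letters distinct, that pins U to 9. So U=9.
Step 4. [col 2: Q + C ≡ G (mod 10)] several values work for Q in column 2 (Q + C ≡ G (mod 10), carry-in 1); try Q=5 ⇒ Q=5.
Step 5. [col 2: Q + C ≡ G (mod 10)] column 2 reads Q+C+carry(1)=G with Q=5, G=6; with digits 5,6,7,9 already taken and all letters distinct, the only value for C is 0. So C=0.
Step 6. [col 3: F + Z ≡ C (mod 10)] from column 3 (Z=7, C=0, carry-in 0, digits 0,5,6,7,9 already taken and all letters distinct): F must equal 3, so F=3.
Step 7. [col 4: L + Q ≡ C (mod 10)] in column 4 we have L+Q≡C with carry-in 1; given Q=5, C=0 and digits 0,3,5,6,7,9 already taken and all letters distinct, that pins L to 4. So L=4.
Step 8. [col 5: F + Z ≡ V (mod 10)] column 5: given F=3, Z=7, carry-in 1, and digits 0,3,4,5,6,7,9 already taken and all letters distinct, F+Z≡V (mod 10) forces V=1, so V=1.
Step 9. [col 6: L + F ≡ K (mod 10)] column 6: given L=4, F=3, carry-in 1, and digits 0,1,3,4,5,6,7,9 already taken and all letters distinct, L+F≡K (mod 10) forces K=8 ⇒ K=8.

Answer: C=0, F=3, G=6, K=8, L=4, Q=5, U=9, V=1, Z=7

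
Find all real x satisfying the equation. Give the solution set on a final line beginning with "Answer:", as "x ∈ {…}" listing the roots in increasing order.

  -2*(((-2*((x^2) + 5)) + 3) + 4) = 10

Step 1. [-2*(((-2*((x^2) + 5)) + 3) + 4) = 10] leading coefficient -2: divide by -2, so div: ((-2*((x^2) + 5)) + 3) + 4 = -5.
Step 2. [((-2*((x^2) + 5)) + 3) + 4 = -5] peel the +4: subtract 4 from each side ⇒ sub: (-2*((x^2) + 5)) + 3 = -9.
Step 3. [(-2*((x^2) + 5)) + 3 = -9] subtract 3: x sits inside (… + 3) ⇒ sub: -2*((x^2) + 5) = -12.
Step 4. [-2*((x^2) + 5) = -12] -2·(inner) — divide through by -2, so div: (x^2) + 5 = 6.
Step 5. [(x^2) + 5 = 6] 5 comes off first (subtract 5), so sub: x^2 = 1.
Step 6. [x^2 = 1] √ both sides: 1 ≥ 0 gives two branches ⇒ sqrt: x = 1 or -1.

Answer: x ∈ {-1, 1}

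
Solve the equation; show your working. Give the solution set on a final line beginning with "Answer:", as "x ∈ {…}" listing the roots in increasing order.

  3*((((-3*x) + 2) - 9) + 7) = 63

Step 1. [3*((((-3*x) + 2) - 9) + 7) = 63] 3·(inner) — divide through by 3 ⇒ div: (((-3*x) + 2) - 9) + 7 = 21.
Step 2. [(((-3*x) + 2) - 9) + 7 = 21] the outer +7 inverts by subtracting 7 ⇒ sub: ((-3*x) + 2) - 9 = 14.
Step 3. [((-3*x) + 2) - 9 = 14] add 9: x sits inside (… - 9), so sub: (-3*x) + 2 = 23.
Step 4. [(-3*x) + 2 = 23] +2 is outermost — subtract 2 both sides. So sub: -3*x = 21.
Step 5. [-3*x = 21] LHS = -3·(…); ÷-3 both sides. So div: x = -7.

Answer: x ∈ {-7}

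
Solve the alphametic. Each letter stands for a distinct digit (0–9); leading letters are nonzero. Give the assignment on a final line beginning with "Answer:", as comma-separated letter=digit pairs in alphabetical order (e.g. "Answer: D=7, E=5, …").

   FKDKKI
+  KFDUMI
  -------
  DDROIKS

Step 1. [col 1: I + I ≡ S (mod 10)] several values work for I in column 1 (I + I ≡ S (mod 10), carry-in 0); try I=8 ⇒ I=8.
Step 2. [col 1: I + I ≡ S (mod 10)] from column 1 (I=8, carry-in 0, digits 8 already taken and all letters distinct): S must equal 6. So S=6.
Step 3. [D] D is the leading digit of a 7-digit sum of two 6-digit numbers; the final carry is exactly 1, so D=1.
Step 4. [col 2: K + M ≡ K (mod 10)] from column 2 (nothing yet, carry-in 1, digits 1,6,8 already taken and all letters distinct): M must equal 9, so M=9.
Step 5. [col 2: K + M ≡ K (mod 10)] no forcing yet in column 2 (carry-in 1); K=3 is free and consistent — try it. So K=3.
Step 6. [col 3: K + U ≡ I (mod 10)] column 3: given K=3, I=8, carry-in 1, and digits 1,3,6,8,9 already taken and all letters distinct, K+U≡I (mod 10) forces U=4, so U=4.
Step 7. [col 4: D + D ≡ O (mod 10)] from column 4 (D=1, carry-in 0, digits 1,3,4,6,8,9 already taken and all letters distinct): O must equal 2. So O=2.
Step 8. [col 5: K + F ≡ R (mod 10)] column 5 reads K+F+carry(0)=R with K=3; with digits 1,2,3,4,6,8,9 already taken and all letters distinct, the only value for R is 0 ⇒ R=0.
Step 9. [col 5: K + F ≡ R (mod 10)] in column 5 we have K+F≡R with carry-in 0; given K=3, R=0 and digits 0,1,2,3,4,6,8,9 already taken and all letters distinct, that pins F to 7, so F=7.

Answer: D=1, F=7, I=8, K=3, M=9, O=2, R=0, S=6, U=4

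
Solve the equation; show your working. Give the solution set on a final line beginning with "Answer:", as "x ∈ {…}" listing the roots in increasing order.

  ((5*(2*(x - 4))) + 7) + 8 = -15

Step 1. [((5*(2*(x - 4))) + 7) + 8 = -15] peel the +8: subtract 8 from each side, so sub: (5*(2*(x - 4))) + 7 = -23.
Step 2. [(5*(2*(x - 4))) + 7 = -23] 7 comes off first (subtract 7), so sub: 5*(2*(x - 4)) = -30.
Step 3. [5*(2*(x - 4)) = -30] 5·(inner) — divide through by 5 ⇒ div: 2*(x - 4) = -6.
Step 4. [2*(x - 4) = -6] 2 out front; divide by 2 ⇒ div: x - 4 = -3.
Step 5. [x - 4 = -3] add 4: x sits inside (… - 4), so sub: x = 1.

Answer: x ∈ {1}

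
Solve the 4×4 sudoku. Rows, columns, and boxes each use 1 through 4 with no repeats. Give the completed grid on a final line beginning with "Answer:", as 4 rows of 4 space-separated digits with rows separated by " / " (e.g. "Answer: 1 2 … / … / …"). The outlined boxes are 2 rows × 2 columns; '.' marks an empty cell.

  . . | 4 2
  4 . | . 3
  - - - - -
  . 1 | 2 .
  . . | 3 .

Step 1. [r4c2∈{2,4}] col 2 places 4 nowhere but r4c2. So r4c2=4.
Step 2. [r1c1∈{1,3}] r1c1 is the only open cell in row 1 admitting 1. So r1c1=1.
Step 3. [r2c3∈{1}] r2c3 is down to just 1. So r2c3=1.
Step 4. [r2c2∈{2}] nothing but 2 survives at r2c2 ⇒ r2c2=2.
Step 5. [r1c2∈{3}] r1c2 is down to just 3. So r1c2=3.
Step 6. [r4c4∈{1}] nothing but 1 survives at r4c4. So r4c4=1.
Step 7. [r3c4∈{4}] nothing but 4 survives at r3c4, so r3c4=4.
Step 8. [r3c1∈{3}] r3c1 is down to just 3 ⇒ r3c1=3.
Step 9. [r4c1∈{2}] nothing but 2 survives at r4c1. So r4c1=2.

Answer: 1 3 4 2 / 4 2 1 3 / 3 1 2 4 / 2 4 3 1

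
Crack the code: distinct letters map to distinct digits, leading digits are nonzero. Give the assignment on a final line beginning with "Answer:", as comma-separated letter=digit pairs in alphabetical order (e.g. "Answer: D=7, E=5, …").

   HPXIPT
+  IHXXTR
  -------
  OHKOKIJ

Step 1. [col 1: T + R ≡ J (mod 10)] J=0 is one option consistent with column 1 (T + R ≡ J (mod 10), carry-in 0) — take it. So J=0.
Step 2. [col 1: T + R ≡ J (mod 10)] no forcing yet in column 1 (carry-in 0); R=8 is free and consistent — try it. So R=8.
Step 3. [col 1: T + R ≡ J (mod 10)] from column 1 (R=8, J=0, carry-in 0, digits 0,8 already taken and all letters distinct): T must equal 2. So T=2.
Step 4. [col 2: P + T ≡ I (mod 10)] column 2 (P + T ≡ I (mod 10), carry-in 1) doesn't pin P yet; pick P=6 and continue. So P=6.
Step 5. [O] adding two 6-digit numbers gives at most 6+1 digits, and here it does — O is that final carry and must be 1 ⇒ O=1.
Step 6. [col 2: P + T ≡ I (mod 10)] from column 2 (P=6, T=2, carry-in 1, digits 0,1,2,6,8 already taken and all letters distinct): I must equal 9. So I=9.
Step 7. [col 3: I + X ≡ K (mod 10)] K=4 is one option consistent with column 3 (I + X ≡ K (mod 10), carry-in 0) — take it, so K=4.
Step 8. [col 3: I + X ≡ K (mod 10)] column 3: given I=9, K=4, carry-in 0, and digits 0,1,2,4,6,8,9 already taken and all letters distinct, I+X≡K (mod 10) forces X=5 ⇒ X=5.
Step 9. [col 5: P + H ≡ K (mod 10)] column 5: given P=6, K=4, carry-in 1, and digits 0,1,2,4,5,6,8,9 already taken and all letters distinct, P+H≡K (mod 10) forces H=7. So H=7.

Answer: H=7, I=9, J=0, K=4, O=1, P=6, R=8, T=2, X=5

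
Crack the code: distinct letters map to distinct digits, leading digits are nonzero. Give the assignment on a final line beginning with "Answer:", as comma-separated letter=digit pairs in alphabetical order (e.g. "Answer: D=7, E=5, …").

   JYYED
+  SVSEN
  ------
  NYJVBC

Step 1. [col 1: D + N ≡ C (mod 10)] column 1 (D + N ≡ C (mod 10), carry-in 0) doesn't pin C yet; pick C=0 and continue. So C=0.
Step 2. [col 1: D + N ≡ C (mod 10)] no forcing yet in column 1 (carry-in 0); N=1 is free and consistent — try it, so N=1.
Step 3. [col 1: D + N ≡ C (mod 10)] from column 1 (N=1, C=0, carry-in 0, digits 0,1 already taken and all letters distinct): D must equal 9 ⇒ D=9.
Step 4. [col 2: E + E ≡ B (mod 10)] no forcing yet in column 2 (carry-in 1); B=7 is free and consistent — try it. So B=7.
Step 5. [col 2: E + E ≡ B (mod 10)] column 2 (E + E ≡ B (mod 10), carry-in 1) doesn't pin E yet; pick E=3 and continue. So E=3.
Step 6. [col 3: Y + S ≡ V (mod 10)] column 3 (Y + S ≡ V (mod 10), carry-in 0) doesn't pin Y yet; pick Y=2 and continue. So Y=2.
Step 7. [col 3: Y + S ≡ V (mod 10)] no forcing yet in column 3 (carry-in 0); V=6 is free and consistent — try it. So V=6.
Step 8. [col 3: Y + S ≡ V (mod 10)] column 3: given Y=2, V=6, carry-in 0, and digits 0,1,2,3,6,7,9 already taken and all letters distinct, Y+S≡V (mod 10) forces S=4. So S=4.
Step 9. [col 4: Y + V ≡ J (mod 10)] in column 4 we have Y+V≡J with carry-in 0; given Y=2, V=6 and digits 0,1,2,3,4,6,7,9 already taken and all letters distinct, that pins J to 8 ⇒ J=8.

Answer: B=7, C=0, D=9, E=3, J=8, N=1, S=4, V=6, Y=2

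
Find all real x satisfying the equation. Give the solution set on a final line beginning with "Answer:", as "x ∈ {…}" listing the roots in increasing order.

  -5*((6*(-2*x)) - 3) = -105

Step 1. [-5*((6*(-2*x)) - 3) = -105] -5 out front; divide by -5, so div: (6*(-2*x)) - 3 = 21.
Step 2. [(6*(-2*x)) - 3 = 21] -3 is outermost — add 3 both sides. So sub: 6*(-2*x) = 24.
Step 3. [6*(-2*x) = 24] leading coefficient 6: divide by 6. So div: -2*x = 4.
Step 4. [-2*x = 4] -2·(inner) — divide through by -2, so div: x = -2.

Answer: x ∈ {-2}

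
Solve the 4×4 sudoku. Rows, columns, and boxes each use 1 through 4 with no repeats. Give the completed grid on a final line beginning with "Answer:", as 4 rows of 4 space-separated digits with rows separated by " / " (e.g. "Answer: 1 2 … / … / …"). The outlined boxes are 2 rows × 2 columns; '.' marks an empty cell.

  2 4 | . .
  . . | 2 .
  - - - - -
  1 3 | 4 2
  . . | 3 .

Step 1. [r1c4∈{1,3}] in row 1, 3 fits only at r1c4 ⇒ r1c4=3.
Step 2. [r2c4∈{1,4}] r2c4 is the only open cell in row 2 admitting 4, so r2c4=4.
Step 3. [r1c3∈{1}] only 1 remains possible at r1c3. So r1c3=1.
Step 4. [r2c1∈{3}] r2c1 is down to just 3 ⇒ r2c1=3.
Step 5. [r4c4∈{1}] r4c4's peers cover all but 1, so r4c4=1.
Step 6. [r4c2∈{2}] r4c2's peers cover all but 2. So r4c2=2.
Step 7. [r4c1∈{4}] nothing but 4 survives at r4c1. So r4c1=4.
Step 8. [r2c2∈{1}] r2c2 is down to just 1. So r2c2=1.

Answer: 2 4 1 3 / 3 1 2 4 / 1 3 4 2 / 4 2 3 1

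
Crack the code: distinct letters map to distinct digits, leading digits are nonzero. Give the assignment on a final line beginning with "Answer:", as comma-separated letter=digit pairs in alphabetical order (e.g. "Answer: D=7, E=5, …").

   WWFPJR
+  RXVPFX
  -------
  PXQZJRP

Step 1. [col 1: R + X ≡ P (mod 10)] column 1 (R + X ≡ P (mod 10), carry-in 0) doesn't pin P yet; pick P=1 and continue. So P=1.
Step 2. [col 1: R + X ≡ P (mod 10)] several values work for X in column 1 (R + X ≡ P (mod 10), carry-in 0); try X=5 ⇒ X=5.
Step 3. [col 1: R + X ≡ P (mod 10)] column 1 reads R+X+carry(0)=P with X=5, P=1; with digits 1,5 already taken and all letters distinct, the only value for R is 6 ⇒ R=6.
Step 4. [col 2: J + F ≡ R (mod 10)] column 2 (J + F ≡ R (mod 10), carry-in 1) doesn't pin J yet; pick J=2 and continue. So J=2.
Step 5. [col 2: J + F ≡ R (mod 10)] in column 2 we have J+F≡R with carry-in 1; given J=2, R=6 and digits 1,2,5,6 already taken and all letters distinct, that pins F to 3 ⇒ F=3.
Step 6. [col 4: F + V ≡ Z (mod 10)] column 4 (F + V ≡ Z (mod 10), carry-in 0) doesn't pin V yet; pick V=7 and continue, so V=7.
Step 7. [col 4: F + V ≡ Z (mod 10)] column 4: given F=3, V=7, carry-in 0, and digits 1,2,3,5,6,7 already taken and all letters distinct, F+V≡Z (mod 10) forces Z=0 ⇒ Z=0.
Step 8. [col 5: W + X ≡ Q (mod 10)] from column 5 (X=5, carry-in 1, digits 0,1,2,3,5,6,7 already taken and all letters distinct): W must equal 8, so W=8.
Step 9. [col 5: W + X ≡ Q (mod 10)] in column 5 we have W+X≡Q with carry-in 1; given W=8, X=5 and digits 0,1,2,3,5,6,7,8 already taken and all letters distinct, that pins Q to 4 ⇒ Q=4.

Answer: F=3, J=2, P=1, Q=4, R=6, V=7, W=8, X=5, Z=0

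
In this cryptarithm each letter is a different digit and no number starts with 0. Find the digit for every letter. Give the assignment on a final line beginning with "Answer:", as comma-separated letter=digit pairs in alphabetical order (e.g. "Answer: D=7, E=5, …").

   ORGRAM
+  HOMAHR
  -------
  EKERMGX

Step 1. [E] the sum has 7 digits but both addends have 6; that extra leading digit E is the final carry, namely 1. So E=1.
Step 2. [col 1: M + R ≡ X (mod 10)] several values work for R in column 1 (M + R ≡ X (mod 10), carry-in 0); try R=3 ⇒ R=3.
Step 3. [col 1: M + R ≡ X (mod 10)] column 1 (M + R ≡ X (mod 10), carry-in 0) doesn't pin X yet; pick X=2 and continue ⇒ X=2.
Step 4. [col 1: M + R ≡ X (mod 10)] in column 1 we have M+R≡X with carry-in 0; given R=3, X=2 and digits 1,2,3 already taken and all letters distinct, that pins M to 9, so M=9.
Step 5. [col 2: A + H ≡ G (mod 10)] H=8 is one option consistent with column 2 (A + H ≡ G (mod 10), carry-in 1) — take it ⇒ H=8.
Step 6. [col 2: A + H ≡ G (mod 10)] column 2 (A + H ≡ G (mod 10), carry-in 1) doesn't pin G yet; pick G=4 and continue ⇒ G=4.
Step 7. [col 2: A + H ≡ G (mod 10)] column 2: given H=8, G=4, carry-in 1, and digits 1,2,3,4,8,9 already taken and all letters distinct, A+H≡G (mod 10) forces A=5, so A=5.
Step 8. [col 5: R + O ≡ E (mod 10)] column 5: given R=3, E=1, carry-in 1, and digits 1,2,3,4,5,8,9 already taken and all letters distinct, R+O≡E (mod 10) forces O=7, so O=7.
Step 9. [col 6: O + H ≡ K (mod 10)] from column 6 (O=7, H=8, carry-in 1, digits 1,2,3,4,5,7,8,9 already taken and all letters distinct): K must equal 6, so K=6.

Answer: A=5, E=1, G=4, H=8, K=6, M=9, O=7, R=3, X=2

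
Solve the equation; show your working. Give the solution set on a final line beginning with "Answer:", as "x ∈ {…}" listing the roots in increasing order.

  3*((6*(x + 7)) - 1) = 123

Step 1. [3*((6*(x + 7)) - 1) = 123] 3·(inner) — divide through by 3 ⇒ div: (6*(x + 7)) - 1 = 41.
Step 2. [(6*(x + 7)) - 1 = 41] 1 comes off first (add 1). So sub: 6*(x + 7) = 42.
Step 3. [6*(x + 7) = 42] 6·(inner) — divide through by 6 ⇒ div: x + 7 = 7.
Step 4. [x + 7 = 7] the outer +7 inverts by subtracting 7 ⇒ sub: x = 0.

Answer: x ∈ {0}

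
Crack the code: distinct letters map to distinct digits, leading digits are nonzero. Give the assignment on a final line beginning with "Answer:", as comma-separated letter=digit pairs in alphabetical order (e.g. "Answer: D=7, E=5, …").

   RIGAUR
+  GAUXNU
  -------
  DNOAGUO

Step 1. [col 1: R + U ≡ O (mod 10)] no forcing yet in column 1 (carry-in 0); U=3 is free and consistent — try it. So U=3.
Step 2. [D] D is the leading digit of a 7-digit sum of two 6-digit numbers; the final carry is exactly 1, so D=1.
Step 3. [col 1: R + U ≡ O (mod 10)] no forcing yet in column 1 (carry-in 0); R=4 is free and consistent — try it ⇒ R=4.
Step 4. [col 1: R + U ≡ O (mod 10)] column 1: given R=4, U=3, carry-in 0, and digits 1,3,4 already taken and all letters distinct, R+U≡O (mod 10) forces O=7 ⇒ O=7.
Step 5. [col 2: U + N ≡ U (mod 10)] in column 2 we have U+N≡U with carry-in 0; given U=3 and digits 1,3,4,7 already taken and all letters distinct, that pins N to 0 ⇒ N=0.
Step 6. [col 3: A + X ≡ G (mod 10)] no forcing yet in column 3 (carry-in 0); X=6 is free and consistent — try it. So X=6.
Step 7. [col 3: A + X ≡ G (mod 10)] G=5 is one option consistent with column 3 (A + X ≡ G (mod 10), carry-in 0) — take it. So G=5.
Step 8. [col 3: A + X ≡ G (mod 10)] column 3 reads A+X+carry(0)=G with X=6, G=5; with digits 0,1,3,4,5,6,7 already taken and all letters distinct, the only value for A is 9 ⇒ A=9.
Step 9. [col 5: I + A ≡ O (mod 10)] column 5 reads I+A+carry(0)=O with A=9, O=7; with digits 0,1,3,4,5,6,7,9 already taken and all letters distinct, the only value for I is 8 ⇒ I=8.

Answer: A=9, D=1, G=5, I=8, N=0, O=7, R=4, U=3, X=6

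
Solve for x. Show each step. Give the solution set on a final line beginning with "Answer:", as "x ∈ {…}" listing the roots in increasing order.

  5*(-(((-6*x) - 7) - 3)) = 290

Step 1. [5*(-(((-6*x) - 7) - 3)) = 290] LHS = 5·(…); ÷5 both sides. So div: -(((-6*x) - 7) - 3) = 58.
Step 2. [-(((-6*x) - 7) - 3) = 58] LHS negated; negate both sides, so neg: ((-6*x) - 7) - 3 = -58.
Step 3. [((-6*x) - 7) - 3 = -58] the outer -3 inverts by adding 3, so sub: (-6*x) - 7 = -55.
Step 4. [(-6*x) - 7 = -55] -7 is outermost — add 7 both sides. So sub: -6*x = -48.
Step 5. [-6*x = -48] leading coefficient -6: divide by -6, so div: x = 8.

Answer: x ∈ {8}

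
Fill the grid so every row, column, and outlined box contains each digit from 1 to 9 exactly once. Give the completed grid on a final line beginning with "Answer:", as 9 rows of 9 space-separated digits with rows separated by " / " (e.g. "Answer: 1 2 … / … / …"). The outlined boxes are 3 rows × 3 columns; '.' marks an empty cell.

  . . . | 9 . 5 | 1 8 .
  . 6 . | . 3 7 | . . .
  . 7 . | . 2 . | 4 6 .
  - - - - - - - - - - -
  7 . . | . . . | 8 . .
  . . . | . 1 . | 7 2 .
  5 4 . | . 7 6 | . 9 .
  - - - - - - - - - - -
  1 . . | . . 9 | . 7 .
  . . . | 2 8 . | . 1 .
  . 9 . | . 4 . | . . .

Step 1. [r8c6∈{3}] nothing but 3 survives at r8c6, so r8c6=3.
Step 2. [r6c3∈{1,2,3,8}] r6c3 is the only open cell in row 6 admitting 2 ⇒ r6c3=2.
Step 3. [r6c7∈{3}] r6c7 is down to just 3. So r6c7=3.
Step 4. [r2c8∈{5}] only 5 remains possible at r2c8. So r2c8=5.
Step 5. [r3c3∈{1,3,5,8,9}] r3c3 is the only open cell in row 3 admitting 5. So r3c3=5.
Step 6. [r2c4∈{1,4,8}] in box 2, 4 fits only at r2c4. So r2c4=4.
Step 7. [r9c4∈{1,5,6,7}] across col 4, 7 lands solely at r9c4 ⇒ r9c4=7.
Step 8. [r7c4∈{5,6}] r7c4 is the only open cell in col 4 admitting 6, so r7c4=6.
Step 9. [r9c8∈{3}] r9c8 is down to just 3 ⇒ r9c8=3.
Step 10. [r7c5∈{5}] nothing but 5 survives at r7c5 ⇒ r7c5=5.
Step 11. [r7c7∈{2}] nothing but 2 survives at r7c7, so r7c7=2.
Step 12. [r2c7∈{9}] r2c7 has the single candidate 9. So r2c7=9.
Step 13. [r9c1∈{2,6,8}] r9c1 is the only open cell in row 9 admitting 2 ⇒ r9c1=2.
Step 14. [r6c4∈{8}] r6c4's peers cover all but 8 ⇒ r6c4=8.
Step 15. [r4c2∈{1,3}] col 2 places 1 nowhere but r4c2, so r4c2=1.
Step 16. [r3c1∈{3,8,9}] across row 3, 9 lands solely at r3c1. So r3c1=9.
Step 17. [r5c3∈{3,6,8,9}] across row 5, 9 lands solely at r5c3. So r5c3=9.
Step 18. [r8c9∈{4,5,6,9}] in row 8, 9 fits only at r8c9, so r8c9=9.
Step 19. [r7c9∈{4,8}] r7c9 is the only open cell in box 9 admitting 4, so r7c9=4.
Step 20. [r9c9∈{5,6,8}] across col 9, 8 lands solely at r9c9 ⇒ r9c9=8.
Step 21. [r9c3∈{6}] only 6 remains possible at r9c3 ⇒ r9c3=6.
Step 22. [r4c3∈{3}] r4c3 is down to just 3 ⇒ r4c3=3.
Step 23. [r1c1∈{3,4}] r1c1 is the only open cell in col 1 admitting 3, so r1c1=3.
Step 24. [r7c3∈{8}] only 8 remains possible at r7c3. So r7c3=8.
Step 25. [r4c4∈{5}] r4c4 has the single candidate 5, so r4c4=5.
Step 26. [r5c1∈{6,8}] in col 1, 6 fits only at r5c1 ⇒ r5c1=6.
Step 27. [r4c8∈{4}] r4c8 has the single candidate 4, so r4c8=4.
Step 28. [r8c1∈{4}] r8c1 has the single candidate 4 ⇒ r8c1=4.
Step 29. [r2c9∈{2}] nothing but 2 survives at r2c9 ⇒ r2c9=2.
Step 30. [r9c6∈{1}] r9c6's peers cover all but 1. So r9c6=1.
Step 31. [r9c7∈{5}] nothing but 5 survives at r9c7, so r9c7=5.
Step 32. [r1c3∈{4}] r1c3's peers cover all but 4. So r1c3=4.
Step 33. [r8c7∈{6}] nothing but 6 survives at r8c7 ⇒ r8c7=6.
Step 34. [r5c6∈{4}] only 4 remains possible at r5c6 ⇒ r5c6=4.
Step 35. [r3c9∈{3}] only 3 remains possible at r3c9, so r3c9=3.
Step 36. [r2c1∈{8}] nothing but 8 survives at r2c1. So r2c1=8.
Step 37. [r8c2∈{5}] r8c2 has the single candidate 5. So r8c2=5.
Step 38. [r6c9∈{1}] only 1 remains possible at r6c9 ⇒ r6c9=1.
Step 39. [r7c2∈{3}] nothing but 3 survives at r7c2, so r7c2=3.
Step 40. [r1c9∈{7}] r1c9's peers cover all but 7, so r1c9=7.
Step 41. [r4c9∈{6}] r4c9's peers cover all but 6 ⇒ r4c9=6.
Step 42. [r5c2∈{8}] nothing but 8 survives at r5c2 ⇒ r5c2=8.
Step 43. [r2c3∈{1}] r2c3 has the single candidate 1, so r2c3=1.
Step 44. [r1c5∈{6}] r1c5 is down to just 6 ⇒ r1c5=6.
Step 45. [r1c2∈{2}] nothing but 2 survives at r1c2 ⇒ r1c2=2.
Step 46. [r4c6∈{2}] r4c6's peers cover all but 2. So r4c6=2.
Step 47. [r8c3∈{7}] nothing but 7 survives at r8c3 ⇒ r8c3=7.
Step 48. [r5c9∈{5}] r5c9 has the single candidate 5 ⇒ r5c9=5.
Step 49. [r3c6∈{8}] nothing but 8 survives at r3c6, so r3c6=8.
Step 50. [r3c4∈{1}] nothing but 1 survives at r3c4, so r3c4=1.
Step 51. [r5c4∈{3}] r5c4 has the single candidate 3. So r5c4=3.
Step 52. [r4c5∈{9}] r4c5 is down to just 9 ⇒ r4c5=9.

Answer: 3 2 4 9 6 5 1 8 7 / 8 6 1 4 3 7 9 5 2 / 9 7 5 1 2 8 4 6 3 / 7 1 3 5 9 2 8 4 6 / 6 8 9 3 1 4 7 2 5 / 5 4 2 8 7 6 3 9 1 / 1 3 8 6 5 9 2 7 4 / 4 5 7 2 8 3 6 1 9 / 2 9 6 7 4 1 5 3 8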